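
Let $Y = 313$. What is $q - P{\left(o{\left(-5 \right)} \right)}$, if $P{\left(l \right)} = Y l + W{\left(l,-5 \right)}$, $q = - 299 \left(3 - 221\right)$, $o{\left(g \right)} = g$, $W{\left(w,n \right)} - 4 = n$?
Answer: $66748$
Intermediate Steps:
$W{\left(w,n \right)} = 4 + n$
$q = 65182$ ($q = \left(-299\right) \left(-218\right) = 65182$)
$P{\left(l \right)} = -1 + 313 l$ ($P{\left(l \right)} = 313 l + \left(4 - 5\right) = 313 l - 1 = -1 + 313 l$)
$q - P{\left(o{\left(-5 \right)} \right)} = 65182 - \left(-1 + 313 \left(-5\right)\right) = 65182 - \left(-1 - 1565\right) = 65182 - -1566 = 65182 + 1566 = 66748$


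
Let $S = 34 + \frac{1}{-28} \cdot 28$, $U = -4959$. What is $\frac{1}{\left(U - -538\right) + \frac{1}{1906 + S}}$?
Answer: $- \frac{1939}{8572318} \approx -0.00022619$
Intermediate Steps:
$S = 33$ ($S = 34 - 1 = 33$)
$\frac{1}{\left(U - -538\right) + \frac{1}{1906 + S}} = \frac{1}{\left(-4959 - -538\right) + \frac{1}{1906 + 33}} = \frac{1}{\left(-4959 + 538\right) + \frac{1}{1939}} = \frac{1}{-4421 + \frac{1}{1939}} = \frac{1}{- \frac{8572318}{1939}} = - \frac{1939}{8572318}$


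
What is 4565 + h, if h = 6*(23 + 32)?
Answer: 4895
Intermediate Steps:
h = 330 (h = 6*55 = 330)
4565 + h = 4565 + 330 = 4895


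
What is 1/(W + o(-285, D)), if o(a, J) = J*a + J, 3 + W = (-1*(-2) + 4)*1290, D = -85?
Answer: 1/31877 ≈ 3.1371e-5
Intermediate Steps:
W = 7737 (W = -3 + (-1*(-2) + 4)*1290 = -3 + (2 + 4)*1290 = -3 + 6*1290 = -3 + 7740 = 7737)
o(a, J) = J + J*a
1/(W + o(-285, D)) = 1/(7737 - 85*(1 - 285)) = 1/(7737 - 85*(-284)) = 1/(7737 + 24140) = 1/31877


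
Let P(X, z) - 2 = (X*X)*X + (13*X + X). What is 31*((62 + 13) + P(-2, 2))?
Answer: 1271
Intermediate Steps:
P(X, z) = 2 + X³ + 14*X (P(X, z) = 2 + ((X*X)*X + (13*X + X)) = 2 + (X²*X + 14*X) = 2 + (X³ + 14*X) = 2 + X³ + 14*X)
31*((62 + 13) + P(-2, 2)) = 31*((62 + 13) + (2 + (-2)³ + 14*(-2))) = 31*(75 + (2 - 8 - 28)) = 31*(75 - 34) = 31*41 = 1271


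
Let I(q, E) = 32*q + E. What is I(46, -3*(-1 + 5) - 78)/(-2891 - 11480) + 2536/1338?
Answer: 17297870/9614199 ≈ 1.7992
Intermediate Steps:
I(q, E) = E + 32*q
I(46, -3*(-1 + 5) - 78)/(-2891 - 11480) + 2536/1338 = ((-3*(-1 + 5) - 78) + 32*46)/(-2891 - 11480) + 2536/1338 = ((-3*4 - 78) + 1472)/(-14371) + 2536*(1/1338) = ((-12 - 78) + 1472)*(-1/14371) + 1268/669 = (-90 + 1472)*(-1/14371) + 1268/669 = 1382*(-1/14371) + 1268/669 = -1382/14371 + 1268/669 = 17297870/9614199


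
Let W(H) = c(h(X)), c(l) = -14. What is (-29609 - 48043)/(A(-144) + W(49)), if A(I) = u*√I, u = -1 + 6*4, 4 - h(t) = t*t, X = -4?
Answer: 271782/19093 + 5357988*I/19093 ≈ 14.235 + 280.63*I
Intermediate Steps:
h(t) = 4 - t² (h(t) = 4 - t*t = 4 - t²)
u = 23 (u = -1 + 24 = 23)
W(H) = -14
A(I) = 23*√I
(-29609 - 48043)/(A(-144) + W(49)) = (-29609 - 48043)/(23*√(-144) - 14) = -77652/(23*(12*I) - 14) = -77652/(276*I - 14) = -77652*(-14 - 276*I)/76372 = -19413*(-14 - 276*I)/19093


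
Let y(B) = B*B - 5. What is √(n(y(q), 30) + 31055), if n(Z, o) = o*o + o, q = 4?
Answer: √31985 ≈ 178.84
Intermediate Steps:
y(B) = -5 + B² (y(B) = B² - 5 = -5 + B²)
n(Z, o) = o + o² (n(Z, o) = o² + o = o + o²)
√(n(y(q), 30) + 31055) = √(30*(1 + 30) + 31055) = √(30*31 + 31055) = √(930 + 31055) = √31985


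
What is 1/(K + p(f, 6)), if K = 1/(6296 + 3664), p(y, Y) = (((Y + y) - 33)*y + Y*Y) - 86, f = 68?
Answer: 9960/27270481 ≈ 0.00036523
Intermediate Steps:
p(y, Y) = -86 + Y² + y*(-33 + Y + y) (p(y, Y) = ((-33 + Y + y)*y + Y²) - 86 = (y*(-33 + Y + y) + Y²) - 86 = (Y² + y*(-33 + Y + y)) - 86 = -86 + Y² + y*(-33 + Y + y))
K = 1/9960 ≈ 0.00010040
1/(K + p(f, 6)) = 1/(1/9960 + (-86 + 6² + 68² - 33*68 + 6*68)) = 1/(1/9960 + (-86 + 36 + 4624 - 2244 + 408)) = 1/(1/9960 + 2738) = 1/(27270481/9960) = 9960/27270481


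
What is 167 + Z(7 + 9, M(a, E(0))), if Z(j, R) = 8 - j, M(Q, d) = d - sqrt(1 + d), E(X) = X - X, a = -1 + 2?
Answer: 159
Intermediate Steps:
a = 1
E(X) = 0
167 + Z(7 + 9, M(a, E(0))) = 167 + (8 - (7 + 9)) = 167 + (8 - 1*16) = 167 + (8 - 16) = 167 - 8 = 159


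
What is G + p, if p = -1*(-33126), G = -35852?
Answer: -2726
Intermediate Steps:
p = 33126
G + p = -35852 + 33126 = -2726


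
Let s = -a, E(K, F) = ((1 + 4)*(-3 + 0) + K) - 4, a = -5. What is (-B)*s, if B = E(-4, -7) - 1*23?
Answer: 230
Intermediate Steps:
E(K, F) = -19 + K (E(K, F) = (5*(-3) + K) - 4 = (-15 + K) - 4 = -19 + K)
s = 5 (s = -1*(-5) = 5)
B = -46 (B = (-19 - 4) - 1*23 = -23 - 23 = -46)
(-B)*s = -1*(-46)*5 = 46*5 = 230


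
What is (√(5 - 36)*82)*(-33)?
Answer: -2706*I*√31 ≈ -15066.0*I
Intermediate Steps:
(√(5 - 36)*82)*(-33) = (√(-31)*82)*(-33) = ((I*√31)*82)*(-33) = (82*I*√31)*(-33) = -2706*I*√31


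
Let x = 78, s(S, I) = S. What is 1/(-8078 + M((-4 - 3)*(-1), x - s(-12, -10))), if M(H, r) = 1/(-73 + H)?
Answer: -66/533149 ≈ -0.00012379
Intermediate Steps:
1/(-8078 + M((-4 - 3)*(-1), x - s(-12, -10))) = 1/(-8078 + 1/(-73 + (-4 - 3)*(-1))) = 1/(-8078 + 1/(-73 - 7*(-1))) = 1/(-8078 + 1/(-73 + 7)) = 1/(-8078 + 1/(-66)) = 1/(-8078 - 1/66) = 1/(-533149/66) = -66/533149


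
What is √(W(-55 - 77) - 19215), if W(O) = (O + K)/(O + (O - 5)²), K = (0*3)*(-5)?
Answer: I*√6674097691419/18637 ≈ 138.62*I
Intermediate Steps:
K = 0 (K = 0*(-5) = 0)
W(O) = O/(O + (-5 + O)²) (W(O) = (O + 0)/(O + (O - 5)²) = O/(O + (-5 + O)²))
√(W(-55 - 77) - 19215) = √((-55 - 77)/((-55 - 77) + (-5 + (-55 - 77))²) - 19215) = √(-132/(-132 + (-5 - 132)²) - 19215) = √(-132/(-132 + (-137)²) - 19215) = √(-132/(-132 + 18769) - 19215) = √(-132/18637 - 19215) = √(-358110087/18637) = I*√6674097691419/18637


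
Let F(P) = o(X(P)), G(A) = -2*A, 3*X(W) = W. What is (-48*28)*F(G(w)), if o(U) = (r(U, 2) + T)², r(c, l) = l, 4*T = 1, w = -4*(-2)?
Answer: -6804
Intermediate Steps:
w = 8
X(W) = W/3
T = ¼ (T = (¼)*1 = ¼ ≈ 0.25000)
o(U) = 81/16 (o(U) = (2 + ¼)² = (9/4)² = 81/16)
F(P) = 81/16
(-48*28)*F(G(w)) = -48*28*(81/16) = -1344*81/16 = -6804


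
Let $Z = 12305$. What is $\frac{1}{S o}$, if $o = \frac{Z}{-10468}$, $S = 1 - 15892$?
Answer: $\frac{10468}{195538755} \approx 5.3534 \cdot 10^{-5}$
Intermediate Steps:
$S = -15891$ ($S = 1 - 15892 = -15891$)
$o = - \frac{12305}{10468}$ ($o = \frac{12305}{-10468} = 12305 \left(- \frac{1}{10468}\right) = - \frac{12305}{10468} \approx -1.1755$)
$\frac{1}{S o} = \frac{1}{\left(-15891\right) \left(- \frac{12305}{10468}\right)} = \left(- \frac{1}{15891}\right) \left(- \frac{10468}{12305}\right) = \frac{10468}{195538755}$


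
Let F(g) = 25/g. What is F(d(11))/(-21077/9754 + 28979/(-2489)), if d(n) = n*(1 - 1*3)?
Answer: 303471325/3686340009 ≈ 0.082323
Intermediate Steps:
d(n) = -2*n (d(n) = n*(1 - 3) = n*(-2) = -2*n)
F(d(11))/(-21077/9754 + 28979/(-2489)) = (25/((-2*11)))/(-21077/9754 + 28979/(-2489)) = (25/(-22))/(-21077*1/9754 + 28979*(-1/2489)) = (25*(-1/22))/(-21077/9754 - 28979/2489) = -25/(22*(-335121819/24277706)) = -25/22*(-24277706/335121819) = 303471325/3686340009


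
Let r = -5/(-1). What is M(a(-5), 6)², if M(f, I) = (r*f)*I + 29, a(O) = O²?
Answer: 606841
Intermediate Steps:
r = 5 (r = -5*(-1) = 5)
M(f, I) = 29 + 5*I*f (M(f, I) = (5*f)*I + 29 = 5*I*f + 29 = 29 + 5*I*f)
M(a(-5), 6)² = (29 + 5*6*(-5)²)² = (29 + 5*6*25)² = (29 + 750)² = 779² = 606841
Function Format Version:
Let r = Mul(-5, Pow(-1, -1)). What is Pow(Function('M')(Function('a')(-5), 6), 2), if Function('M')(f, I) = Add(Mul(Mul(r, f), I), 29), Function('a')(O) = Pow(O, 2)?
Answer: 606841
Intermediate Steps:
r = 5 (r = Mul(-5, -1) = 5)
Function('M')(f, I) = Add(29, Mul(5, I, f)) (Function('M')(f, I) = Add(Mul(Mul(5, f), I), 29) = Add(Mul(5, I, f), 29) = Add(29, Mul(5, I, f)))
Pow(Function('M')(Function('a')(-5), 6), 2) = Pow(Add(29, Mul(5, 6, Pow(-5, 2))), 2) = Pow(Add(29, Mul(5, 6, 25)), 2) = Pow(Add(29, 750), 2) = Pow(779, 2) = 606841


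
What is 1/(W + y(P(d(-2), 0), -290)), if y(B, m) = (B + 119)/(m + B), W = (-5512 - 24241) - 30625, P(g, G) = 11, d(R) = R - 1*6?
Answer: -279/16845592 ≈ -1.6562e-5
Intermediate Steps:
d(R) = -6 + R (d(R) = R - 6 = -6 + R)
W = -60378 (W = -29753 - 30625 = -60378)
y(B, m) = (119 + B)/(B + m)
1/(W + y(P(d(-2), 0), -290)) = 1/(-60378 + (119 + 11)/(11 - 290)) = 1/(-60378 + 130/(-279)) = 1/(-60378 - 1/279*130) = 1/(-60378 - 130/279) = 1/(-16845592/279) = -279/16845592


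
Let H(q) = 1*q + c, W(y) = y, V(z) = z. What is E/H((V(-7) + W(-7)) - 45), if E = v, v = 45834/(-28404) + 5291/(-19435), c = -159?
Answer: 13347043/1542857940 ≈ 0.0086509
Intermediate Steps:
v = -13347043/7077330 (v = 45834*(-1/28404) + 5291*(-1/19435) = -7639/4734 - 407/1495 = -13347043/7077330 ≈ -1.8859)
E = -13347043/7077330 ≈ -1.8859
H(q) = -159 + q (H(q) = 1*q - 159 = q - 159 = -159 + q)
E/H((V(-7) + W(-7)) - 45) = -13347043/(7077330*(-159 + ((-7 - 7) - 45))) = -13347043/(7077330*(-159 + (-14 - 45))) = -13347043/(7077330*(-159 - 59)) = -13347043/7077330/(-218) = -13347043/7077330*(-1/218) = 13347043/1542857940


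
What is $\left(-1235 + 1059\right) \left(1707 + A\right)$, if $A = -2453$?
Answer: $131296$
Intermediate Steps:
$\left(-1235 + 1059\right) \left(1707 + A\right) = \left(-1235 + 1059\right) \left(1707 - 2453\right) = \left(-176\right) \left(-746\right) = 131296$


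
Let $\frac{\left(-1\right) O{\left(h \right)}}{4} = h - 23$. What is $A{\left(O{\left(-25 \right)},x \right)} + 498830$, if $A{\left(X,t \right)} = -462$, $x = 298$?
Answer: $498368$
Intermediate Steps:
$O{\left(h \right)} = 92 - 4 h$ ($O{\left(h \right)} = - 4 \left(h - 23\right) = - 4 \left(-23 + h\right) = 92 - 4 h$)
$A{\left(O{\left(-25 \right)},x \right)} + 498830 = -462 + 498830 = 498368$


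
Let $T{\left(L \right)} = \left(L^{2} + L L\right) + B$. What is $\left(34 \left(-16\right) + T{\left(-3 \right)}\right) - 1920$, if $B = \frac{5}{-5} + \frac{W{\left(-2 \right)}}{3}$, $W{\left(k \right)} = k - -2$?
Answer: $-2447$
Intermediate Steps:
$W{\left(k \right)} = 2 + k$ ($W{\left(k \right)} = k + 2 = 2 + k$)
$B = -1$ ($B = \frac{5}{-5} + \frac{2 - 2}{3} = 5 \left(- \frac{1}{5}\right) + 0 \cdot \frac{1}{3} = -1 + 0 = -1$)
$T{\left(L \right)} = -1 + 2 L^{2}$ ($T{\left(L \right)} = \left(L^{2} + L L\right) - 1 = \left(L^{2} + L^{2}\right) - 1 = 2 L^{2} - 1 = -1 + 2 L^{2}$)
$\left(34 \left(-16\right) + T{\left(-3 \right)}\right) - 1920 = \left(34 \left(-16\right) - \left(1 - 2 \left(-3\right)^{2}\right)\right) - 1920 = \left(-544 + \left(-1 + 2 \cdot 9\right)\right) - 1920 = \left(-544 + \left(-1 + 18\right)\right) - 1920 = \left(-544 + 17\right) - 1920 = -527 - 1920 = -2447$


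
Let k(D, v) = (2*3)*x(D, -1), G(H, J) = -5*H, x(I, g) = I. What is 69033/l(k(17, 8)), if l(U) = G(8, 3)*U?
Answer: -23011/1360 ≈ -16.920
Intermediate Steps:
k(D, v) = 6*D (k(D, v) = (2*3)*D = 6*D)
l(U) = -40*U (l(U) = (-5*8)*U = -40*U)
69033/l(k(17, 8)) = 69033/((-240*17)) = 69033/((-40*102)) = 69033/(-4080) = 69033*(-1/4080) = -23011/1360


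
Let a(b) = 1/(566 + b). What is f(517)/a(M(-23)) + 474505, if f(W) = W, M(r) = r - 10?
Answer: 750066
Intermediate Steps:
M(r) = -10 + r
f(517)/a(M(-23)) + 474505 = 517/(1/(566 + (-10 - 23))) + 474505 = 517/(1/(566 - 33)) + 474505 = 517/(1/533) + 474505 = 517*533 + 474505 = 275561 + 474505 = 750066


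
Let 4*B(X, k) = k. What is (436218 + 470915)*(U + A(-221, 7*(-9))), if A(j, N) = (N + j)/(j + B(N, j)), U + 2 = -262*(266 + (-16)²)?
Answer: -137090741322102/1105 ≈ -1.2406e+11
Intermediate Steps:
B(X, k) = k/4
U = -136766 (U = -2 - 262*(266 + (-16)²) = -2 - 262*(266 + 256) = -2 - 262*522 = -2 - 136764 = -136766)
A(j, N) = 4*(N + j)/(5*j) (A(j, N) = (N + j)/(j + j/4) = (N + j)/((5*j/4)) = (N + j)*(4/(5*j)) = 4*(N + j)/(5*j))
(436218 + 470915)*(U + A(-221, 7*(-9))) = (436218 + 470915)*(-136766 + (⅘)*(7*(-9) - 221)/(-221)) = 907133*(-136766 + (⅘)*(-1/221)*(-63 - 221)) = 907133*(-136766 + (⅘)*(-1/221)*(-284)) = 907133*(-136766 + 1136/1105) = 907133*(-151125294/1105) = -137090741322102/1105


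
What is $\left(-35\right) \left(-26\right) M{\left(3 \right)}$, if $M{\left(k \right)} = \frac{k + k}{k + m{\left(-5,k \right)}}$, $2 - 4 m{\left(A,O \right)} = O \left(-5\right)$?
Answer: $\frac{21840}{29} \approx 753.1$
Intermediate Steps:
$m{\left(A,O \right)} = \frac{1}{2} + \frac{5 O}{4}$ ($m{\left(A,O \right)} = \frac{1}{2} - \frac{O \left(-5\right)}{4} = \frac{1}{2} - \frac{\left(-5\right) O}{4} = \frac{1}{2} + \frac{5 O}{4}$)
$M{\left(k \right)} = \frac{2 k}{\frac{1}{2} + \frac{9 k}{4}}$ ($M{\left(k \right)} = \frac{k + k}{k + \left(\frac{1}{2} + \frac{5 k}{4}\right)} = \frac{2 k}{\frac{1}{2} + \frac{9 k}{4}}$)
$\left(-35\right) \left(-26\right) M{\left(3 \right)} = \left(-35\right) \left(-26\right) 8 \cdot 3 \frac{1}{2 + 9 \cdot 3} = 910 \cdot 8 \cdot 3 \frac{1}{2 + 27} = 910 \cdot 8 \cdot 3 \cdot \frac{1}{29} = 910 \cdot \frac{24}{29} = \frac{21840}{29}$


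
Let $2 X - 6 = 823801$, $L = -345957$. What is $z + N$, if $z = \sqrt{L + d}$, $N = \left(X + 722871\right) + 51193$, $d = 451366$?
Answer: $\frac{2371935}{2} + \sqrt{105409} \approx 1.1863 \cdot 10^{6}$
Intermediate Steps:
$X = \frac{823807}{2}$ ($X = 3 + \frac{1}{2} \cdot 823801 = 3 + \frac{823801}{2} = \frac{823807}{2} \approx 4.119 \cdot 10^{5}$)
$N = \frac{2371935}{2}$ ($N = \left(\frac{823807}{2} + 722871\right) + 51193 = \frac{2269549}{2} + 51193 = \frac{2371935}{2} \approx 1.186 \cdot 10^{6}$)
$z = \sqrt{105409}$ ($z = \sqrt{-345957 + 451366} = \sqrt{105409} \approx 324.67$)
$z + N = \sqrt{105409} + \frac{2371935}{2} = \frac{2371935}{2} + \sqrt{105409}$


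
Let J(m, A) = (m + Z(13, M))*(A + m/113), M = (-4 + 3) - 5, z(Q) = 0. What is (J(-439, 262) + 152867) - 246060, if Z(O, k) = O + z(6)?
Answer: -22955951/113 ≈ -2.0315e+5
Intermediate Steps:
M = -6 (M = -1 - 5 = -6)
Z(O, k) = O (Z(O, k) = O + 0 = O)
J(m, A) = (13 + m)*(A + m/113) (J(m, A) = (m + 13)*(A + m/113) = (13 + m)*(A + m*(1/113)) = (13 + m)*(A + m/113))
(J(-439, 262) + 152867) - 246060 = ((13*262 + (1/113)*(-439)² + (13/113)*(-439) + 262*(-439)) + 152867) - 246060 = ((3406 + (1/113)*192721 - 5707/113 - 115018) + 152867) - 246060 = ((3406 + 192721/113 - 5707/113 - 115018) + 152867) - 246060 = (-12425142/113 + 152867) - 246060 = 4848829/113 - 246060 = -22955951/113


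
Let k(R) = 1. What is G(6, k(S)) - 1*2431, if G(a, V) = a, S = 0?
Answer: -2425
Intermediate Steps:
G(6, k(S)) - 1*2431 = 6 - 1*2431 = 6 - 2431 = -2425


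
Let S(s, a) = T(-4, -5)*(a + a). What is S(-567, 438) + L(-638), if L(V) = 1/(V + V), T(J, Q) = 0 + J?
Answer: -4471105/1276 ≈ -3504.0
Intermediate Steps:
T(J, Q) = J
S(s, a) = -8*a (S(s, a) = -4*(a + a) = -8*a)
L(V) = 1/(2*V)
S(-567, 438) + L(-638) = -8*438 + (½)/(-638) = -3504 + (½)*(-1/638) = -3504 - 1/1276 = -4471105/1276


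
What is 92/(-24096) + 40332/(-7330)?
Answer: -121564279/22077960 ≈ -5.5061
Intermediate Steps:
92/(-24096) + 40332/(-7330) = 92*(-1/24096) + 40332*(-1/7330) = -23/6024 - 20166/3665 = -121564279/22077960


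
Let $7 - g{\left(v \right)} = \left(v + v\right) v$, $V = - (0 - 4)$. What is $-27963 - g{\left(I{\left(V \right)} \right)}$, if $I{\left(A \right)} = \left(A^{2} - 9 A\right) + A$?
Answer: $-27458$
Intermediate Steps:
$V = 4$ ($V = \left(-1\right) \left(-4\right) = 4$)
$I{\left(A \right)} = A^{2} - 8 A$
$g{\left(v \right)} = 7 - 2 v^{2}$ ($g{\left(v \right)} = 7 - \left(v + v\right) v = 7 - 2 v v = 7 - 2 v^{2}$)
$-27963 - g{\left(I{\left(V \right)} \right)} = -27963 - \left(7 - 2 \left(4 \left(-8 + 4\right)\right)^{2}\right) = -27963 - \left(7 - 2 \left(4 \left(-4\right)\right)^{2}\right) = -27963 - \left(7 - 2 \left(-16\right)^{2}\right) = -27963 - \left(7 - 512\right) = -27963 - -505 = -27963 + 505 = -27458$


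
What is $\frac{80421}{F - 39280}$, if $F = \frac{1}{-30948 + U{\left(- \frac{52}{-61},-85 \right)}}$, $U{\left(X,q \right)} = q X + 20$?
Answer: $- \frac{50692787596}{24759859967} \approx -2.0474$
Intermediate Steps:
$U{\left(X,q \right)} = 20 + X q$ ($U{\left(X,q \right)} = X q + 20 = 20 + X q$)
$F = - \frac{61}{1891028}$ ($F = \frac{1}{-30948 + \left(20 + - \frac{52}{-61} \left(-85\right)\right)} = \frac{1}{-30948 + \left(20 + \left(-52\right) \left(- \frac{1}{61}\right) \left(-85\right)\right)} = \frac{1}{-30948 + \left(20 + \frac{52}{61} \left(-85\right)\right)} = \frac{1}{-30948 + \left(20 - \frac{4420}{61}\right)} = \frac{1}{-30948 - \frac{3200}{61}} = \frac{1}{- \frac{1891028}{61}} = - \frac{61}{1891028} \approx -3.2258 \cdot 10^{-5}$)
$\frac{80421}{F - 39280} = \frac{80421}{- \frac{61}{1891028} - 39280} = \frac{80421}{- \frac{74279579901}{1891028}} = 80421 \left(- \frac{1891028}{74279579901}\right) = - \frac{50692787596}{24759859967}$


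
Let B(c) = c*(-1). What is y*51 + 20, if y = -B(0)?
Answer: 20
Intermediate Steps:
B(c) = -c
y = 0 (y = -(-1)*0 = -1*0 = 0)
y*51 + 20 = 0*51 + 20 = 0 + 20 = 20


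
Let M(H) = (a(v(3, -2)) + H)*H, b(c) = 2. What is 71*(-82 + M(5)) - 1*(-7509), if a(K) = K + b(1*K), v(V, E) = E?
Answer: 3462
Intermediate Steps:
a(K) = 2 + K (a(K) = K + 2 = 2 + K)
M(H) = H² (M(H) = ((2 - 2) + H)*H = (0 + H)*H = H*H = H²)
71*(-82 + M(5)) - 1*(-7509) = 71*(-82 + 5²) - 1*(-7509) = 71*(-82 + 25) + 7509 = 71*(-57) + 7509 = -4047 + 7509 = 3462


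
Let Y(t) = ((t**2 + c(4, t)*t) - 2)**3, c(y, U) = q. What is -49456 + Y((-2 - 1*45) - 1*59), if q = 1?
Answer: 1378006719696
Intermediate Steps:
c(y, U) = 1
Y(t) = (-2 + t + t**2)**3 (Y(t) = ((t**2 + 1*t) - 2)**3 = ((t**2 + t) - 2)**3 = ((t + t**2) - 2)**3 = (-2 + t + t**2)**3)
-49456 + Y((-2 - 1*45) - 1*59) = -49456 + (-2 + ((-2 - 1*45) - 1*59) + ((-2 - 1*45) - 1*59)**2)**3 = -49456 + (-2 + ((-2 - 45) - 59) + ((-2 - 45) - 59)**2)**3 = -49456 + (-2 + (-47 - 59) + (-47 - 59)**2)**3 = -49456 + (-2 - 106 + (-106)**2)**3 = -49456 + (-2 - 106 + 11236)**3 = -49456 + 11128**3 = -49456 + 1378006769152 = 1378006719696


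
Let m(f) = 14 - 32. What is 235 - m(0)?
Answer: 253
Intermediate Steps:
m(f) = -18
235 - m(0) = 235 - 1*(-18) = 235 + 18 = 253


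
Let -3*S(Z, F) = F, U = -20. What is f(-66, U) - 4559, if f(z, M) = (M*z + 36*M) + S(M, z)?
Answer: -3937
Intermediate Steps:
S(Z, F) = -F/3
f(z, M) = 36*M - z/3 + M*z (f(z, M) = (M*z + 36*M) - z/3 = (36*M + M*z) - z/3 = 36*M - z/3 + M*z)
f(-66, U) - 4559 = (36*(-20) - 1/3*(-66) - 20*(-66)) - 4559 = (-720 + 22 + 1320) - 4559 = 622 - 4559 = -3937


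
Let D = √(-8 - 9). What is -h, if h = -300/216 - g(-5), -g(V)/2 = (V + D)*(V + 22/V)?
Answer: -1667/18 + 94*I*√17/5 ≈ -92.611 + 77.514*I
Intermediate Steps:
D = I*√17 (D = √(-17) = I*√17 ≈ 4.1231*I)
g(V) = -2*(V + 22/V)*(V + I*√17) (g(V) = -2*(V + I*√17)*(V + 22/V) = -2*(V + 22/V)*(V + I*√17))
h = 1667/18 - 94*I*√17/5 (h = -300/216 - 2*(-1*(-5)*(22 + (-5)² + I*(-5)*√17) - 22*I*√17)/(-5) = -300*1/216 - 2*(-1)*(-1*(-5)*(22 + 25 - 5*I*√17) - 22*I*√17)/5 = -25/18 - 2*(-1)*(-1*(-5)*(47 - 5*I*√17) - 22*I*√17)/5 = -25/18 - 2*(-1)*((235 - 25*I*√17) - 22*I*√17)/5 = -25/18 - 2*(-1)*(235 - 47*I*√17)/5 = -25/18 - (-94 + 94*I*√17/5) = -25/18 + (94 - 94*I*√17/5) = 1667/18 - 94*I*√17/5 ≈ 92.611 - 77.514*I)
-h = -(1667/18 - 94*I*√17/5) = -1667/18 + 94*I*√17/5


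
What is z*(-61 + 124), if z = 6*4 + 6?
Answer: 1890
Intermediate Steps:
z = 30 (z = 24 + 6 = 30)
z*(-61 + 124) = 30*(-61 + 124) = 30*63 = 1890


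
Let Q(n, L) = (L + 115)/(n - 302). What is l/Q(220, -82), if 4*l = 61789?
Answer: -2533349/66 ≈ -38384.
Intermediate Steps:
l = 61789/4 (l = (1/4)*61789 = 61789/4 ≈ 15447.)
Q(n, L) = (115 + L)/(-302 + n)
l/Q(220, -82) = 61789/(4*(((115 - 82)/(-302 + 220)))) = 61789/(4*((33/(-82)))) = 61789/(4*((-1/82*33))) = 61789/(4*(-33/82)) = (61789/4)*(-82/33) = -2533349/66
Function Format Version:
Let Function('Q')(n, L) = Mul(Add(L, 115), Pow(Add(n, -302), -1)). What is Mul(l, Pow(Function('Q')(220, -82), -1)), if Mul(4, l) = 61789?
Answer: Rational(-2533349, 66) ≈ -38384.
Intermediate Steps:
l = Rational(61789, 4) (l = Mul(Rational(1, 4), 61789) = Rational(61789, 4) ≈ 15447.)
Function('Q')(n, L) = Mul(Pow(Add(-302, n), -1), Add(115, L)) (Function('Q')(n, L) = Mul(Add(115, L), Pow(Add(-302, n), -1)) = Mul(Pow(Add(-302, n), -1), Add(115, L)))
Mul(l, Pow(Function('Q')(220, -82), -1)) = Mul(Rational(61789, 4), Pow(Mul(Pow(Add(-302, 220), -1), Add(115, -82)), -1)) = Mul(Rational(61789, 4), Pow(Mul(Pow(-82, -1), 33), -1)) = Mul(Rational(61789, 4), Pow(Mul(Rational(-1, 82), 33), -1)) = Mul(Rational(61789, 4), Pow(Rational(-33, 82), -1)) = Mul(Rational(61789, 4), Rational(-82, 33)) = Rational(-2533349, 66)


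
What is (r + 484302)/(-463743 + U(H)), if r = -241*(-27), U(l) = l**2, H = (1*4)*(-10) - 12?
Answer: -490809/461039 ≈ -1.0646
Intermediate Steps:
H = -52 (H = 4*(-10) - 12 = -40 - 12 = -52)
r = 6507
(r + 484302)/(-463743 + U(H)) = (6507 + 484302)/(-463743 + (-52)**2) = 490809/(-463743 + 2704) = 490809/(-461039) = 490809*(-1/461039) = -490809/461039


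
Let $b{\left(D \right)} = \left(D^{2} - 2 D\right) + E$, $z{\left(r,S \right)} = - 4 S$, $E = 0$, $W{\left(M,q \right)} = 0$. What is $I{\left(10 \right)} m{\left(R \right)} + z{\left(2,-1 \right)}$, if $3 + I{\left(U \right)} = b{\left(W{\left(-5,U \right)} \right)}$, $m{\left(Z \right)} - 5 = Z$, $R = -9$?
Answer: $16$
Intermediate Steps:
$m{\left(Z \right)} = 5 + Z$
$b{\left(D \right)} = D^{2} - 2 D$ ($b{\left(D \right)} = \left(D^{2} - 2 D\right) + 0 = D^{2} - 2 D$)
$I{\left(U \right)} = -3$ ($I{\left(U \right)} = -3 + 0 \left(-2 + 0\right) = -3 + 0 \left(-2\right) = -3 + 0 = -3$)
$I{\left(10 \right)} m{\left(R \right)} + z{\left(2,-1 \right)} = - 3 \left(5 - 9\right) - -4 = \left(-3\right) \left(-4\right) + 4 = 12 + 4 = 16$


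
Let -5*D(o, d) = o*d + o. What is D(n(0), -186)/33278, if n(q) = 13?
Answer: 481/33278 ≈ 0.014454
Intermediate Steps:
D(o, d) = -o/5 - d*o/5 (D(o, d) = -(o*d + o)/5 = -(d*o + o)/5 = -(o + d*o)/5 = -o/5 - d*o/5)
D(n(0), -186)/33278 = -1/5*13*(1 - 186)/33278 = -1/5*13*(-185)*(1/33278) = 481*(1/33278) = 481/33278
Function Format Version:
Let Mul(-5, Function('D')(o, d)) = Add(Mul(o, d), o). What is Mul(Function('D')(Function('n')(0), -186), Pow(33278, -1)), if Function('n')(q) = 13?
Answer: Rational(481, 33278) ≈ 0.014454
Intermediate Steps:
Function('D')(o, d) = Add(Mul(Rational(-1, 5), o), Mul(Rational(-1, 5), d, o)) (Function('D')(o, d) = Mul(Rational(-1, 5), Add(Mul(o, d), o)) = Mul(Rational(-1, 5), Add(Mul(d, o), o)) = Mul(Rational(-1, 5), Add(o, Mul(d, o))) = Add(Mul(Rational(-1, 5), o), Mul(Rational(-1, 5), d, o)))
Mul(Function('D')(Function('n')(0), -186), Pow(33278, -1)) = Mul(Mul(Rational(-1, 5), 13, Add(1, -186)), Pow(33278, -1)) = Mul(Mul(Rational(-1, 5), 13, -185), Rational(1, 33278)) = Mul(481, Rational(1, 33278)) = Rational(481, 33278)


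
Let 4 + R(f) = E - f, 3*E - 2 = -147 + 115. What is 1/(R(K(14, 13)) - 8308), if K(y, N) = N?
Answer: -1/8335 ≈ -0.00011998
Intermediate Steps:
E = -10 (E = ⅔ + (-147 + 115)/3 = ⅔ + (⅓)*(-32) = ⅔ - 32/3 = -10)
R(f) = -14 - f (R(f) = -4 + (-10 - f) = -14 - f)
1/(R(K(14, 13)) - 8308) = 1/((-14 - 1*13) - 8308) = 1/((-14 - 13) - 8308) = 1/(-27 - 8308) = 1/(-8335) = -1/8335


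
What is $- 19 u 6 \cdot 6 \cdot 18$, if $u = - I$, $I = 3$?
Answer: $36936$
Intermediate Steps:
$u = -3$ ($u = \left(-1\right) 3 = -3$)
$- 19 u 6 \cdot 6 \cdot 18 = - 19 \left(-3\right) 6 \cdot 6 \cdot 18 = - 19 \left(\left(-18\right) 6\right) 18 = \left(-19\right) \left(-108\right) 18 = 2052 \cdot 18 = 36936$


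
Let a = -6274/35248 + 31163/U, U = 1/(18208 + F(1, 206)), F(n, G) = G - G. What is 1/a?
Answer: 17624/10000137888959 ≈ 1.7624e-9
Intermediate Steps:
F(n, G) = 0
U = 1/18208 (U = 1/(18208 + 0) = 1/18208 ≈ 5.4921e-5)
a = 10000137888959/17624 (a = -6274/35248 + 31163/(1/18208) = -6274*1/35248 + 31163*18208 = -3137/17624 + 567415904 = 10000137888959/17624 ≈ 5.6742e+8)
1/a = 1/(10000137888959/17624) = 17624/10000137888959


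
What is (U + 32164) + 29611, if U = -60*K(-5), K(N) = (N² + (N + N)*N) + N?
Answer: 57575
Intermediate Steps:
K(N) = N + 3*N² (K(N) = (N² + (2*N)*N) + N = (N² + 2*N²) + N = 3*N² + N = N + 3*N²)
U = -4200 (U = -(-300)*(1 + 3*(-5)) = -(-300)*(1 - 15) = -(-300)*(-14) = -60*70 = -4200)
(U + 32164) + 29611 = (-4200 + 32164) + 29611 = 27964 + 29611 = 57575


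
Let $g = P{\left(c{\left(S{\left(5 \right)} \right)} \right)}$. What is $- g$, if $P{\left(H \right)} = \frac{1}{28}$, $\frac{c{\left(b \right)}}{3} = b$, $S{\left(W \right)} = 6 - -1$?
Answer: $- \frac{1}{28} \approx -0.035714$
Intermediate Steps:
$S{\left(W \right)} = 7$ ($S{\left(W \right)} = 6 + 1 = 7$)
$c{\left(b \right)} = 3 b$
$P{\left(H \right)} = \frac{1}{28}$
$g = \frac{1}{28} \approx 0.035714$
$- g = \left(-1\right) \frac{1}{28} = - \frac{1}{28}$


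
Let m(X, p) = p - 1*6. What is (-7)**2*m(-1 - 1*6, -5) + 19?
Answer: -520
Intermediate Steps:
m(X, p) = -6 + p (m(X, p) = p - 6 = -6 + p)
(-7)**2*m(-1 - 1*6, -5) + 19 = (-7)**2*(-6 - 5) + 19 = 49*(-11) + 19 = -539 + 19 = -520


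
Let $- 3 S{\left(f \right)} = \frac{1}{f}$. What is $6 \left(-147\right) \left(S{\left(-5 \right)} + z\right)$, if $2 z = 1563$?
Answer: $- \frac{3446709}{5} \approx -6.8934 \cdot 10^{5}$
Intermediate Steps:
$z = \frac{1563}{2}$ ($z = \frac{1}{2} \cdot 1563 = \frac{1563}{2} \approx 781.5$)
$S{\left(f \right)} = - \frac{1}{3 f}$
$6 \left(-147\right) \left(S{\left(-5 \right)} + z\right) = 6 \left(-147\right) \left(- \frac{1}{3 \left(-5\right)} + \frac{1563}{2}\right) = - 882 \left(\left(- \frac{1}{3}\right) \left(- \frac{1}{5}\right) + \frac{1563}{2}\right) = - 882 \left(\frac{1}{15} + \frac{1563}{2}\right) = \left(-882\right) \frac{23447}{30} = - \frac{3446709}{5}$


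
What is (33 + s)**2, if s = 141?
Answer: 30276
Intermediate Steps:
(33 + s)**2 = (33 + 141)**2 = 174**2 = 30276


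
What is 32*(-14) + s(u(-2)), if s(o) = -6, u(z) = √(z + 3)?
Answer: -454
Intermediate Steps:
u(z) = √(3 + z)
32*(-14) + s(u(-2)) = 32*(-14) - 6 = -448 - 6 = -454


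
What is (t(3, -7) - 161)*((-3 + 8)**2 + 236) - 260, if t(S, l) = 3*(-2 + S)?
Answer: -41498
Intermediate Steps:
t(S, l) = -6 + 3*S
(t(3, -7) - 161)*((-3 + 8)**2 + 236) - 260 = ((-6 + 3*3) - 161)*((-3 + 8)**2 + 236) - 260 = ((-6 + 9) - 161)*(5**2 + 236) - 260 = (3 - 161)*(25 + 236) - 260 = -158*261 - 260 = -41238 - 260 = -41498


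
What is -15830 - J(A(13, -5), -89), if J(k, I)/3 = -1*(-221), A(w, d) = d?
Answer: -16493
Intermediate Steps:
J(k, I) = 663 (J(k, I) = 3*(-1*(-221)) = 3*221 = 663)
-15830 - J(A(13, -5), -89) = -15830 - 1*663 = -15830 - 663 = -16493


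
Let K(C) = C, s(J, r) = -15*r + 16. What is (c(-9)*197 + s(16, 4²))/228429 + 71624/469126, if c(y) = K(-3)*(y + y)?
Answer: 1517605490/7654427361 ≈ 0.19827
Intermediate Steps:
s(J, r) = 16 - 15*r
c(y) = -6*y (c(y) = -3*(y + y) = -6*y)
(c(-9)*197 + s(16, 4²))/228429 + 71624/469126 = (-6*(-9)*197 + (16 - 15*4²))/228429 + 71624/469126 = (54*197 + (16 - 15*16))*(1/228429) + 71624*(1/469126) = (10638 + (16 - 240))*(1/228429) + 5116/33509 = (10638 - 224)*(1/228429) + 5116/33509 = 10414*(1/228429) + 5116/33509 = 10414/228429 + 5116/33509 = 1517605490/7654427361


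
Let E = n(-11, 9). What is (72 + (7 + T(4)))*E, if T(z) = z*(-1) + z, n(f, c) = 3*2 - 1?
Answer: 395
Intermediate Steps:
n(f, c) = 5 (n(f, c) = 6 - 1 = 5)
T(z) = 0 (T(z) = -z + z = 0)
E = 5
(72 + (7 + T(4)))*E = (72 + (7 + 0))*5 = (72 + 7)*5 = 79*5 = 395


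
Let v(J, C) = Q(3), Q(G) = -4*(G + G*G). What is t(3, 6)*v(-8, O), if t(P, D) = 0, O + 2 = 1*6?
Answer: 0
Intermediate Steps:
O = 4 (O = -2 + 1*6 = -2 + 6 = 4)
Q(G) = -4*G - 4*G² (Q(G) = -4*(G + G²) = -4*G - 4*G²)
v(J, C) = -48 (v(J, C) = -4*3*(1 + 3) = -4*3*4 = -48)
t(3, 6)*v(-8, O) = 0*(-48) = 0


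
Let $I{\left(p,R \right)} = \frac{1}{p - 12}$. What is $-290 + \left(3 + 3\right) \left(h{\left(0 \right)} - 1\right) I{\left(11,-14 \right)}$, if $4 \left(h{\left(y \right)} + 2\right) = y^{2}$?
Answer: $-272$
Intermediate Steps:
$h{\left(y \right)} = -2 + \frac{y^{2}}{4}$
$I{\left(p,R \right)} = \frac{1}{-12 + p}$
$-290 + \left(3 + 3\right) \left(h{\left(0 \right)} - 1\right) I{\left(11,-14 \right)} = -290 + \frac{\left(3 + 3\right) \left(\left(-2 + \frac{0^{2}}{4}\right) - 1\right)}{-12 + 11} = -290 + \frac{6 \left(\left(-2 + \frac{1}{4} \cdot 0\right) - 1\right)}{-1} = -290 + 6 \left(\left(-2 + 0\right) - 1\right) \left(-1\right) = -290 + 6 \left(-2 - 1\right) \left(-1\right) = -290 + 6 \left(-3\right) \left(-1\right) = -290 - -18 = -290 + 18 = -272$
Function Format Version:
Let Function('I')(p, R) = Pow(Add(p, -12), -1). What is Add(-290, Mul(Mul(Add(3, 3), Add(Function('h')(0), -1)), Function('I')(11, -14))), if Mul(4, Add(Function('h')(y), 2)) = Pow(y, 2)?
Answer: -272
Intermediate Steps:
Function('h')(y) = Add(-2, Mul(Rational(1, 4), Pow(y, 2)))
Function('I')(p, R) = Pow(Add(-12, p), -1)
Add(-290, Mul(Mul(Add(3, 3), Add(Function('h')(0), -1)), Function('I')(11, -14))) = Add(-290, Mul(Mul(Add(3, 3), Add(Add(-2, Mul(Rational(1, 4), Pow(0, 2))), -1)), Pow(Add(-12, 11), -1))) = Add(-290, Mul(Mul(6, Add(Add(-2, Mul(Rational(1, 4), 0)), -1)), Pow(-1, -1))) = Add(-290, Mul(Mul(6, Add(Add(-2, 0), -1)), -1)) = Add(-290, Mul(Mul(6, Add(-2, -1)), -1)) = Add(-290, Mul(Mul(6, -3), -1)) = Add(-290, Mul(-18, -1)) = Add(-290, 18) = -272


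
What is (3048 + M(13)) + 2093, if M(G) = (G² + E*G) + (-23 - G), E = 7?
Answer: 5365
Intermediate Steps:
M(G) = -23 + G² + 6*G (M(G) = (G² + 7*G) + (-23 - G) = -23 + G² + 6*G)
(3048 + M(13)) + 2093 = (3048 + (-23 + 13² + 6*13)) + 2093 = (3048 + (-23 + 169 + 78)) + 2093 = (3048 + 224) + 2093 = 3272 + 2093 = 5365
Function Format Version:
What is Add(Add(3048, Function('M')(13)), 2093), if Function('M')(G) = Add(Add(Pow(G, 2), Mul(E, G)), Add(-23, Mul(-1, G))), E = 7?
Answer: 5365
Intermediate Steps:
Function('M')(G) = Add(-23, Pow(G, 2), Mul(6, G)) (Function('M')(G) = Add(Add(Pow(G, 2), Mul(7, G)), Add(-23, Mul(-1, G))) = Add(-23, Pow(G, 2), Mul(6, G)))
Add(Add(3048, Function('M')(13)), 2093) = Add(Add(3048, Add(-23, Pow(13, 2), Mul(6, 13))), 2093) = Add(Add(3048, Add(-23, 169, 78)), 2093) = Add(Add(3048, 224), 2093) = Add(3272, 2093) = 5365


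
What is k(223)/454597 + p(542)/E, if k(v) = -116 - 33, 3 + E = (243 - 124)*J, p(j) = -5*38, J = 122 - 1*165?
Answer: 8561055/232753664 ≈ 0.036782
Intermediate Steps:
J = -43 (J = 122 - 165 = -43)
p(j) = -190
E = -5120 (E = -3 + (243 - 124)*(-43) = -3 + 119*(-43) = -3 - 5117 = -5120)
k(v) = -149
k(223)/454597 + p(542)/E = -149/454597 - 190/(-5120) = -149*1/454597 - 190*(-1/5120) = -149/454597 + 19/512 = 8561055/232753664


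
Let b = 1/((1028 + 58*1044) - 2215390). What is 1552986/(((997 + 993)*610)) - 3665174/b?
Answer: 4791316962234709493/606950 ≈ 7.8941e+12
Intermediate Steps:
b = -1/2153810 (b = 1/((1028 + 60552) - 2215390) = 1/(61580 - 2215390) = 1/(-2153810) = -1/2153810 ≈ -4.6429e-7)
1552986/(((997 + 993)*610)) - 3665174/b = 1552986/(((997 + 993)*610)) - 3665174/(-1/2153810) = 1552986/((1990*610)) - 3665174*(-2153810) = 1552986/1213900 + 7894088412940 = 1552986*(1/1213900) + 7894088412940 = 776493/606950 + 7894088412940 = 4791316962234709493/606950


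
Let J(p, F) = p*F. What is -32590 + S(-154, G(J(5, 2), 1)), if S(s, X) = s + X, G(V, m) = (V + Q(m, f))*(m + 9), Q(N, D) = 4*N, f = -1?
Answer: -32604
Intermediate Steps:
J(p, F) = F*p
G(V, m) = (9 + m)*(V + 4*m) (G(V, m) = (V + 4*m)*(m + 9) = (V + 4*m)*(9 + m) = (9 + m)*(V + 4*m))
S(s, X) = X + s
-32590 + S(-154, G(J(5, 2), 1)) = -32590 + ((4*1² + 9*(2*5) + 36*1 + (2*5)*1) - 154) = -32590 + ((4*1 + 9*10 + 36 + 10*1) - 154) = -32590 + ((4 + 90 + 36 + 10) - 154) = -32590 + (140 - 154) = -32590 - 14 = -32604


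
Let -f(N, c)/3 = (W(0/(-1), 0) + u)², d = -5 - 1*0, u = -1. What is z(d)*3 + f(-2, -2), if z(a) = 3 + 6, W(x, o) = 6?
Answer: -48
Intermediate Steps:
d = -5 (d = -5 + 0 = -5)
f(N, c) = -75 (f(N, c) = -3*(6 - 1)² = -3*5² = -3*25 = -75)
z(a) = 9
z(d)*3 + f(-2, -2) = 9*3 - 75 = 27 - 75 = -48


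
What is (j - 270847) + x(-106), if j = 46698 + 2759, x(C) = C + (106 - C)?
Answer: -221284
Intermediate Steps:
x(C) = 106
j = 49457
(j - 270847) + x(-106) = (49457 - 270847) + 106 = -221390 + 106 = -221284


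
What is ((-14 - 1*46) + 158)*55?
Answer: 5390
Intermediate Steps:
((-14 - 1*46) + 158)*55 = ((-14 - 46) + 158)*55 = (-60 + 158)*55 = 98*55 = 5390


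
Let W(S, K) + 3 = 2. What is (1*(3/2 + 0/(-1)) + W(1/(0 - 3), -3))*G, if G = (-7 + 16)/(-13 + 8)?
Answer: -9/10 ≈ -0.90000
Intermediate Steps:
W(S, K) = -1 (W(S, K) = -3 + 2 = -1)
G = -9/5 (G = 9/(-5) = 9*(-1/5) = -9/5 ≈ -1.8000)
(1*(3/2 + 0/(-1)) + W(1/(0 - 3), -3))*G = (1*(3/2 + 0/(-1)) - 1)*(-9/5) = (1*(3*(1/2) + 0*(-1)) - 1)*(-9/5) = (1*(3/2 + 0) - 1)*(-9/5) = (1*(3/2) - 1)*(-9/5) = (3/2 - 1)*(-9/5) = (1/2)*(-9/5) = -9/10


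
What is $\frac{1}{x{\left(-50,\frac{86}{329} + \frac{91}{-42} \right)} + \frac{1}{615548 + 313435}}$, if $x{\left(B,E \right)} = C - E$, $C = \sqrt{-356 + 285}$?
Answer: $\frac{79100866612863634}{3098407648469288373} - \frac{41516889783135844 i \sqrt{71}}{3098407648469288373} \approx 0.02553 - 0.11291 i$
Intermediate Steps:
$C = i \sqrt{71}$ ($C = \sqrt{-71} = i \sqrt{71} \approx 8.4261 i$)
$x{\left(B,E \right)} = - E + i \sqrt{71}$ ($x{\left(B,E \right)} = i \sqrt{71} - E = - E + i \sqrt{71}$)
$\frac{1}{x{\left(-50,\frac{86}{329} + \frac{91}{-42} \right)} + \frac{1}{615548 + 313435}} = \frac{1}{\left(- (\frac{86}{329} + \frac{91}{-42}) + i \sqrt{71}\right) + \frac{1}{615548 + 313435}} = \frac{1}{\left(- (86 \cdot \frac{1}{329} + 91 \left(- \frac{1}{42}\right)) + i \sqrt{71}\right) + \frac{1}{928983}} = \frac{1}{\left(- (\frac{86}{329} - \frac{13}{6}) + i \sqrt{71}\right) + \frac{1}{928983}} = \frac{1}{\left(\left(-1\right) \left(- \frac{3761}{1974}\right) + i \sqrt{71}\right) + \frac{1}{928983}} = \frac{1}{\left(\frac{3761}{1974} + i \sqrt{71}\right) + \frac{1}{928983}} = \frac{1}{\frac{388211893}{203756938} + i \sqrt{71}}$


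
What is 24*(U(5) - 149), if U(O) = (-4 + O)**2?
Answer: -3552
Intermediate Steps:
24*(U(5) - 149) = 24*((-4 + 5)**2 - 149) = 24*(1**2 - 149) = 24*(1 - 149) = 24*(-148) = -3552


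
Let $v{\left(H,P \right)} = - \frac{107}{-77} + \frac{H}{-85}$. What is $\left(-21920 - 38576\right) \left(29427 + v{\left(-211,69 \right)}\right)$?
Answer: $- \frac{11653045448272}{6545} \approx -1.7804 \cdot 10^{9}$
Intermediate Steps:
$v{\left(H,P \right)} = \frac{107}{77} - \frac{H}{85}$ ($v{\left(H,P \right)} = \left(-107\right) \left(- \frac{1}{77}\right) + H \left(- \frac{1}{85}\right) = \frac{107}{77} - \frac{H}{85}$)
$\left(-21920 - 38576\right) \left(29427 + v{\left(-211,69 \right)}\right) = \left(-21920 - 38576\right) \left(29427 + \left(\frac{107}{77} - - \frac{211}{85}\right)\right) = - 60496 \left(29427 + \left(\frac{107}{77} + \frac{211}{85}\right)\right) = - 60496 \left(29427 + \frac{25342}{6545}\right) = \left(-60496\right) \frac{192625057}{6545} = - \frac{11653045448272}{6545}$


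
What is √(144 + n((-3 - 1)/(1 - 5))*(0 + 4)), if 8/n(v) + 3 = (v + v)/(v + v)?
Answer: 8*√2 ≈ 11.314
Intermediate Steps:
n(v) = -4 (n(v) = 8/(-3 + (v + v)/(v + v)) = 8/(-3 + (2*v)/((2*v))) = 8/(-3 + (2*v)*(1/(2*v))) = 8/(-3 + 1) = 8/(-2) = 8*(-½) = -4)
√(144 + n((-3 - 1)/(1 - 5))*(0 + 4)) = √(144 - 4*(0 + 4)) = √(144 - 4*4) = √(144 - 16) = √128 = 8*√2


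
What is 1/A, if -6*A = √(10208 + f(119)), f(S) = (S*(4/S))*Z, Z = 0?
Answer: -3*√638/1276 ≈ -0.059386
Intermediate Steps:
f(S) = 0 (f(S) = (S*(4/S))*0 = 4*0 = 0)
A = -2*√638/3 (A = -√(10208 + 0)/6 = -2*√638/3 ≈ -16.839)
1/A = 1/(-2*√638/3) = -3*√638/1276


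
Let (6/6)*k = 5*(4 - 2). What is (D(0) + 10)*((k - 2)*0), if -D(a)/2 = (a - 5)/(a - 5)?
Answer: 0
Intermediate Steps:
D(a) = -2 (D(a) = -2*(a - 5)/(a - 5) = -2*(-5 + a)/(-5 + a) = -2*1 = -2)
k = 10 (k = 5*(4 - 2) = 5*2 = 10)
(D(0) + 10)*((k - 2)*0) = (-2 + 10)*((10 - 2)*0) = 8*(8*0) = 8*0 = 0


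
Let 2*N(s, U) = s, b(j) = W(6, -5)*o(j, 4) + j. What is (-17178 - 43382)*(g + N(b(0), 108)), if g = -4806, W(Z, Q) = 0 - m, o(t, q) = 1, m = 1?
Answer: 291081640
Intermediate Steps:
W(Z, Q) = -1 (W(Z, Q) = 0 - 1*1 = 0 - 1 = -1)
b(j) = -1 + j (b(j) = -1*1 + j = -1 + j)
N(s, U) = s/2
(-17178 - 43382)*(g + N(b(0), 108)) = (-17178 - 43382)*(-4806 + (-1 + 0)/2) = -60560*(-4806 + (½)*(-1)) = -60560*(-4806 - ½) = -60560*(-9613/2) = 291081640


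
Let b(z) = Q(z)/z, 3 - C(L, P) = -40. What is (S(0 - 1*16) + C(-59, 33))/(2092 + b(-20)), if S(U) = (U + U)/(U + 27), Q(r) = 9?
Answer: 8820/460141 ≈ 0.019168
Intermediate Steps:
C(L, P) = 43 (C(L, P) = 3 - 1*(-40) = 3 + 40 = 43)
b(z) = 9/z
S(U) = 2*U/(27 + U) (S(U) = (2*U)/(27 + U) = 2*U/(27 + U))
(S(0 - 1*16) + C(-59, 33))/(2092 + b(-20)) = (2*(0 - 1*16)/(27 + (0 - 1*16)) + 43)/(2092 + 9/(-20)) = (2*(0 - 16)/(27 + (0 - 16)) + 43)/(2092 + 9*(-1/20)) = (2*(-16)/(27 - 16) + 43)/(2092 - 9/20) = (2*(-16)/11 + 43)/(41831/20) = (2*(-16)*(1/11) + 43)*(20/41831) = (-32/11 + 43)*(20/41831) = (441/11)*(20/41831) = 8820/460141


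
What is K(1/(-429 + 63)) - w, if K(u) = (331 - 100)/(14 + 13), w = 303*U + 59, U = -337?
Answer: 918545/9 ≈ 1.0206e+5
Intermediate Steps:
w = -102052 (w = 303*(-337) + 59 = -102111 + 59 = -102052)
K(u) = 77/9 (K(u) = 231/27 = 231*(1/27) = 77/9)
K(1/(-429 + 63)) - w = 77/9 - 1*(-102052) = 77/9 + 102052 = 918545/9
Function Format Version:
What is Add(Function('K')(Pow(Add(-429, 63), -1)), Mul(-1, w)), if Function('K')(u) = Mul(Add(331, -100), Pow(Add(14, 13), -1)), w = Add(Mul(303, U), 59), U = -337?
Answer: Rational(918545, 9) ≈ 1.0206e+5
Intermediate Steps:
w = -102052 (w = Add(Mul(303, -337), 59) = Add(-102111, 59) = -102052)
Function('K')(u) = Rational(77, 9) (Function('K')(u) = Mul(231, Pow(27, -1)) = Mul(231, Rational(1, 27)) = Rational(77, 9))
Add(Function('K')(Pow(Add(-429, 63), -1)), Mul(-1, w)) = Add(Rational(77, 9), Mul(-1, -102052)) = Add(Rational(77, 9), 102052) = Rational(918545, 9)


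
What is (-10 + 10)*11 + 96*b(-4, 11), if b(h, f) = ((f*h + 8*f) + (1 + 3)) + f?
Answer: 5664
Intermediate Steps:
b(h, f) = 4 + 9*f + f*h (b(h, f) = ((8*f + f*h) + 4) + f = (4 + 8*f + f*h) + f = 4 + 9*f + f*h)
(-10 + 10)*11 + 96*b(-4, 11) = (-10 + 10)*11 + 96*(4 + 9*11 + 11*(-4)) = 0*11 + 96*(4 + 99 - 44) = 0 + 96*59 = 0 + 5664 = 5664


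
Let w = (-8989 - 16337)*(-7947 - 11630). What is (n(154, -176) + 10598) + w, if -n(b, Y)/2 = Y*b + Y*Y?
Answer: 495809956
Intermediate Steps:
n(b, Y) = -2*Y² - 2*Y*b (n(b, Y) = -2*(Y*b + Y*Y) = -2*(Y*b + Y²) = -2*(Y² + Y*b) = -2*Y² - 2*Y*b)
w = 495807102 (w = -25326*(-19577) = 495807102)
(n(154, -176) + 10598) + w = (-2*(-176)*(-176 + 154) + 10598) + 495807102 = (-2*(-176)*(-22) + 10598) + 495807102 = (-7744 + 10598) + 495807102 = 2854 + 495807102 = 495809956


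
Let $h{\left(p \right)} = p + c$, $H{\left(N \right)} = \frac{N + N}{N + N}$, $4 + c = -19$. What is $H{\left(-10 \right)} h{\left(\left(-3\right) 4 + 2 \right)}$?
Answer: $-33$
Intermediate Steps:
$c = -23$ ($c = -4 - 19 = -23$)
$H{\left(N \right)} = 1$ ($H{\left(N \right)} = \frac{2 N}{2 N} = 2 N \frac{1}{2 N} = 1$)
$h{\left(p \right)} = -23 + p$ ($h{\left(p \right)} = p - 23 = -23 + p$)
$H{\left(-10 \right)} h{\left(\left(-3\right) 4 + 2 \right)} = 1 \left(-23 + \left(\left(-3\right) 4 + 2\right)\right) = 1 \left(-23 + \left(-12 + 2\right)\right) = 1 \left(-23 - 10\right) = 1 \left(-33\right) = -33$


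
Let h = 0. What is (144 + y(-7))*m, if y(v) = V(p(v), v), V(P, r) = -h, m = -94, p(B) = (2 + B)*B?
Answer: -13536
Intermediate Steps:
p(B) = B*(2 + B)
V(P, r) = 0 (V(P, r) = -1*0 = 0)
y(v) = 0
(144 + y(-7))*m = (144 + 0)*(-94) = 144*(-94) = -13536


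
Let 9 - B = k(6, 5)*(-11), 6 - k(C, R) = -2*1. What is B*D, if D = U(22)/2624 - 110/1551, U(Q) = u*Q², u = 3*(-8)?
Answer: -5044291/11562 ≈ -436.28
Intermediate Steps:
u = -24
U(Q) = -24*Q²
D = -52003/11562 (D = -24*22²/2624 - 110/1551 = -24*484*(1/2624) - 110*1/1551 = -11616*1/2624 - 10/141 = -363/82 - 10/141 = -52003/11562 ≈ -4.4977)
k(C, R) = 8 (k(C, R) = 6 - (-2) = 6 - 1*(-2) = 6 + 2 = 8)
B = 97 (B = 9 - 8*(-11) = 9 - 1*(-88) = 9 + 88 = 97)
B*D = 97*(-52003/11562) = -5044291/11562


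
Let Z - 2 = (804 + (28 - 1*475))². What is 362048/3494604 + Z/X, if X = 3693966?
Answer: 49521771577/358581898874 ≈ 0.13810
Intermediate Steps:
Z = 127451 (Z = 2 + (804 + (28 - 1*475))² = 2 + (804 + (28 - 475))² = 2 + (804 - 447)² = 2 + 357² = 2 + 127449 = 127451)
362048/3494604 + Z/X = 362048/3494604 + 127451/3693966 = 362048*(1/3494604) + 127451*(1/3693966) = 90512/873651 + 127451/3693966 = 49521771577/358581898874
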